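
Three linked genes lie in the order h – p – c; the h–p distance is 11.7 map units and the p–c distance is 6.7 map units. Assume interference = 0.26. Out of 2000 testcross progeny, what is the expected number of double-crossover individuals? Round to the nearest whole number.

Map distances give recombination frequencies of 0.117 and 0.067 for the two intervals.
With interference 0.26 (so coincidence = 0.74), expected double-crossover frequency = 0.117 × 0.067 × 0.74 = 0.00580.
Expected number = 0.00580 × 2000 = 11.60 ≈ 12.

12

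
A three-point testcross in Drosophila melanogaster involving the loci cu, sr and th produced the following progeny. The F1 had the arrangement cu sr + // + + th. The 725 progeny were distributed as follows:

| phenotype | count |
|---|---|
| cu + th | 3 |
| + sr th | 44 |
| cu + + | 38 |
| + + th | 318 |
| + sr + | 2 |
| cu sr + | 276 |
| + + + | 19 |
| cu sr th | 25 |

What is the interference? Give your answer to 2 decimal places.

0.15

The two rarest classes, + sr + and cu + th, are the double crossovers. Comparing them with the parentals, only the cu allele has switched, so cu is the middle locus and the order is th – cu – sr.
th–cu: (44 + 5)/725 = 0.0676; cu–sr: (82 + 5)/725 = 0.1200.
Expected DCO frequency = 0.0676 × 0.1200 ≈ 0.00811; observed = 5/725 ≈ 0.00690.
Coefficient of coincidence = 0.00690/0.00811 ≈ 0.85; interference = 1 − 0.85 = 0.15.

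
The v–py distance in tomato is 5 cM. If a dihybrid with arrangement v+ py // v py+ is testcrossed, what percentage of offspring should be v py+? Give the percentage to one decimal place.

47.5%

A map distance of 5 cM corresponds to a recombination frequency of 0.050.
The F1 is v+ py / v py+, so v py+ is a parental gamete class with expected frequency (1 − r)/2 = 0.950/2 = 0.4750.
That is 0.4750 = 47.5% of the progeny.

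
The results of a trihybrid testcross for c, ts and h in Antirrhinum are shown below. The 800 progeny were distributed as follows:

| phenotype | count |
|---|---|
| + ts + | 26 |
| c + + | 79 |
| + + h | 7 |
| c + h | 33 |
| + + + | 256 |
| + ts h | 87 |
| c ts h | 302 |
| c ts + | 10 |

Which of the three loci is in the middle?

The two most frequent reciprocal classes, + + + and c ts h, are the parental types, so the F1 was + + + / c ts h.
The two rarest classes, + + h and c ts +, are the double crossovers. Comparing them with the parentals, only the h allele has switched, so h is the middle locus and the order is ts – h – c.

h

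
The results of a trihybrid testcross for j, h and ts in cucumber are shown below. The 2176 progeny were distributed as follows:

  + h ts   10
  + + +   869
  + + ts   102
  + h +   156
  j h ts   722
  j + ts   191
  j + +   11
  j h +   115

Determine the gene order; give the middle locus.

j

The two most frequent reciprocal classes, + + + and j h ts, are the parental types, so the F1 was + + + / j h ts.
The two rarest classes, j + + and + h ts, are the double crossovers. Comparing them with the parentals, only the j allele has switched, so j is the middle locus and the order is ts – j – h.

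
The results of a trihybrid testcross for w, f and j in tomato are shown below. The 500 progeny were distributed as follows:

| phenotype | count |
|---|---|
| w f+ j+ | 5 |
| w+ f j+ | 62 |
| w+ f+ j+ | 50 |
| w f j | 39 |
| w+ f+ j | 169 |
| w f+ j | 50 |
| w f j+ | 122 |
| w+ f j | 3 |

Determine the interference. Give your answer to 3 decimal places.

0.656

The two most frequent reciprocal classes, w f j+ and w+ f+ j, are the parental types, so the F1 was w f j+ / w+ f+ j.
The two rarest classes, w f+ j+ and w+ f j, are the double crossovers. Comparing them with the parentals, only the f allele has switched, so f is the middle locus and the order is w – f – j.
w–f: (112 + 8)/500 = 0.2400; f–j: (89 + 8)/500 = 0.1940.
Expected DCO frequency = 0.2400 × 0.1940 ≈ 0.04656; observed = 8/500 ≈ 0.01600.
Coefficient of coincidence = 0.01600/0.04656 ≈ 0.344; interference = 1 − 0.344 = 0.656.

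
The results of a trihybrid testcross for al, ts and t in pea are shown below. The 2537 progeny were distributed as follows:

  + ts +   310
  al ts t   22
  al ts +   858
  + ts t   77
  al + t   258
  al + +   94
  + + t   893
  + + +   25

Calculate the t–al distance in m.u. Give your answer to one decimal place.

24.2 m.u.

The two most frequent reciprocal classes, + + t and al ts +, are the parental types, so the F1 was + + t / al ts +.
The two rarest classes, + + + and al ts t, are the double crossovers. Comparing them with the parentals, only the t allele has switched, so t is the middle locus and the order is ts – t – al.
Crossovers in the t–al interval produce the single-crossover classes al + t and + ts + (258 + 310 = 568) plus the double crossovers (47).
RF(t–al) = (568 + 47) / 2537 = 615/2537 = 0.2424 → 24.2 m.u.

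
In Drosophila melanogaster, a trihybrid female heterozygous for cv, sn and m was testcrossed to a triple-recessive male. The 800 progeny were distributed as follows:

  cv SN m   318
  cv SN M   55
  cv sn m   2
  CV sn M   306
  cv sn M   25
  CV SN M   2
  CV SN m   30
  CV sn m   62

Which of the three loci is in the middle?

The two most frequent reciprocal classes, cv SN m and CV sn M, are the parental types, so the F1 was cv SN m / CV sn M.
The two rarest classes, cv sn m and CV SN M, are the double crossovers. Comparing them with the parentals, only the sn allele has switched, so sn is the middle locus and the order is cv – sn – m.

sn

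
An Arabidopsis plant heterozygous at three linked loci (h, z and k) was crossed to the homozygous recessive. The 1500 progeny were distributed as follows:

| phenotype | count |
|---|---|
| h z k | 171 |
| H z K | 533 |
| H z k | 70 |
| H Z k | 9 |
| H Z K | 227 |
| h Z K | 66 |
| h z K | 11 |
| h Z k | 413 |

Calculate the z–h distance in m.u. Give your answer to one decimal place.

The two most frequent reciprocal classes, H z K and h Z k, are the parental types, so the F1 was H z K / h Z k.
The two rarest classes, h z K and H Z k, are the double crossovers. Comparing them with the parentals, only the h allele has switched, so h is the middle locus and the order is k – h – z.
Crossovers in the h–z interval produce the single-crossover classes H Z K and h z k (227 + 171 = 398) plus the double crossovers (20).
RF(h–z) = (398 + 20) / 1500 = 418/1500 = 0.2787 → 27.9 m.u.

27.9 m.u.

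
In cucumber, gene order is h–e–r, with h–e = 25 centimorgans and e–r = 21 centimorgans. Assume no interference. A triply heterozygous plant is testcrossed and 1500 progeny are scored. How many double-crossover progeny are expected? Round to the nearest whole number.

Map distances give recombination frequencies of 0.250 and 0.210 for the two intervals.
With no interference, expected double-crossover frequency = 0.250 × 0.210 = 0.05250.
Expected number = 0.05250 × 1500 = 78.75 ≈ 79.

79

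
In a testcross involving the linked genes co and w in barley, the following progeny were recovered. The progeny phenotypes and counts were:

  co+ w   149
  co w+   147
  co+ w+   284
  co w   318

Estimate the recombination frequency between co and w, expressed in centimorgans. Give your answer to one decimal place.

The two most frequent classes, co+ w+ (284) and co w (318), are the parental types, so the F1 was co+ w+ / co w.
The recombinant classes are co+ w and co w+: 149 + 147 = 296.
Recombination frequency = 296/898 = 0.3296 ≈ 33.0%, i.e. 33.0 centimorgans.

33.0 centimorgans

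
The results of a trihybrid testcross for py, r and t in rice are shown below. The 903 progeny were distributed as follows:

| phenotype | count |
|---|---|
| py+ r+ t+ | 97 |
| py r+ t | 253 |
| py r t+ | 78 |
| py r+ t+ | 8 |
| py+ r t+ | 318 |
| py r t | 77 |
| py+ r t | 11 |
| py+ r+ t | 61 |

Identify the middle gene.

The two most frequent reciprocal classes, py+ r t+ and py r+ t, are the parental types, so the F1 was py+ r t+ / py r+ t.
The two rarest classes, py+ r t and py r+ t+, are the double crossovers. Comparing them with the parentals, only the t allele has switched, so t is the middle locus and the order is r – t – py.

t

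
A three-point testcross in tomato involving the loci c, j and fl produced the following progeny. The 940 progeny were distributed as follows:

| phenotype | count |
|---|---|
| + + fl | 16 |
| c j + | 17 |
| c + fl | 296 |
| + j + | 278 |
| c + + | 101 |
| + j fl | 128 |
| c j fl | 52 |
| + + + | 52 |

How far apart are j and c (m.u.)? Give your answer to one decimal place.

14.6 m.u.

The two most frequent reciprocal classes, c + fl and + j +, are the parental types, so the F1 was c + fl / + j +.
The two rarest classes, + + fl and c j +, are the double crossovers. Comparing them with the parentals, only the c allele has switched, so c is the middle locus and the order is j – c – fl.
Crossovers in the j–c interval produce the single-crossover classes c j fl and + + + (52 + 52 = 104) plus the double crossovers (33).
RF(j–c) = (104 + 33) / 940 = 137/940 = 0.1457 → 14.6 m.u.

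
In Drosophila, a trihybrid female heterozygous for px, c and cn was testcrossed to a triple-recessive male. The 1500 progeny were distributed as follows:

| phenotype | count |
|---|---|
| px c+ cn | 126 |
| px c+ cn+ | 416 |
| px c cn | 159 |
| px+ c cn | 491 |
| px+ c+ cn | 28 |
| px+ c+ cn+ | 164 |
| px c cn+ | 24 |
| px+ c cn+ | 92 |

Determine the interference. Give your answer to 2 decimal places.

0.23

The two most frequent reciprocal classes, px+ c cn and px c+ cn+, are the parental types, so the F1 was px+ c cn / px c+ cn+.
The two rarest classes, px+ c+ cn and px c cn+, are the double crossovers. Comparing them with the parentals, only the c allele has switched, so c is the middle locus and the order is cn – c – px.
cn–c: (218 + 52)/1500 = 0.1800; c–px: (323 + 52)/1500 = 0.2500.
Expected DCO frequency = 0.1800 × 0.2500 ≈ 0.04500; observed = 52/1500 ≈ 0.03467.
Coefficient of coincidence = 0.03467/0.04500 ≈ 0.77; interference = 1 − 0.77 = 0.23.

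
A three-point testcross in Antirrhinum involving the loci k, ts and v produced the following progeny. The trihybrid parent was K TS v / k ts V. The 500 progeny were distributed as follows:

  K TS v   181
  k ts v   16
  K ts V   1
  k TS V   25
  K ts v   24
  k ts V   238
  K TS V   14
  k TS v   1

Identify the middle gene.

k

The two rarest classes, k TS v and K ts V, are the double crossovers. Comparing them with the parentals, only the k allele has switched, so k is the middle locus and the order is v – k – ts.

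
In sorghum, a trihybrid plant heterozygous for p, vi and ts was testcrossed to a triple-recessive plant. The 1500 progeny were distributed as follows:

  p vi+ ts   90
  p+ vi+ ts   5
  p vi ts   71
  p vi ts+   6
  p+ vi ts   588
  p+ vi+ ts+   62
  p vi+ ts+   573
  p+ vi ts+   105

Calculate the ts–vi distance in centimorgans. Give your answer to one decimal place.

13.7 centimorgans

The two most frequent reciprocal classes, p vi+ ts+ and p+ vi ts, are the parental types, so the F1 was p vi+ ts+ / p+ vi ts.
The two rarest classes, p vi ts+ and p+ vi+ ts, are the double crossovers. Comparing them with the parentals, only the vi allele has switched, so vi is the middle locus and the order is ts – vi – p.
Crossovers in the ts–vi interval produce the single-crossover classes p vi+ ts and p+ vi ts+ (90 + 105 = 195) plus the double crossovers (11).
RF(ts–vi) = (195 + 11) / 1500 = 206/1500 = 0.1373 → 13.7 centimorgans.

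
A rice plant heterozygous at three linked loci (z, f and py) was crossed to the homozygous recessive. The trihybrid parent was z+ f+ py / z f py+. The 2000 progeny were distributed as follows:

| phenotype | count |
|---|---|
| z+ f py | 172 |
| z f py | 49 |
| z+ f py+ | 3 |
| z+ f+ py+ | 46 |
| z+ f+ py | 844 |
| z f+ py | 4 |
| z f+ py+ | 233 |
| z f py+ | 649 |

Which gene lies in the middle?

z

The two rarest classes, z f+ py and z+ f py+, are the double crossovers. Comparing them with the parentals, only the z allele has switched, so z is the middle locus and the order is py – z – f.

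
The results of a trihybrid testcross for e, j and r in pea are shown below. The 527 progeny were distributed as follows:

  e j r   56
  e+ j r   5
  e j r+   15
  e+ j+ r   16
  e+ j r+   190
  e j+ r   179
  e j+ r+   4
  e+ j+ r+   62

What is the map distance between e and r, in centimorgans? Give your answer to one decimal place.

7.6 centimorgans

The two most frequent reciprocal classes, e j+ r and e+ j r+, are the parental types, so the F1 was e j+ r / e+ j r+.
The two rarest classes, e j+ r+ and e+ j r, are the double crossovers. Comparing them with the parentals, only the r allele has switched, so r is the middle locus and the order is e – r – j.
Crossovers in the e–r interval produce the single-crossover classes e+ j+ r and e j r+ (16 + 15 = 31) plus the double crossovers (9).
RF(e–r) = (31 + 9) / 527 = 40/527 = 0.0759 → 7.6 centimorgans.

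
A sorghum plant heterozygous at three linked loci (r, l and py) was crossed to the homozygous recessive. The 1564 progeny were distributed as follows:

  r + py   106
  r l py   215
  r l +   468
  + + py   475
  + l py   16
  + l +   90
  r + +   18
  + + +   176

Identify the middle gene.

l

The two most frequent reciprocal classes, r l + and + + py, are the parental types, so the F1 was r l + / + + py.
The two rarest classes, r + + and + l py, are the double crossovers. Comparing them with the parentals, only the l allele has switched, so l is the middle locus and the order is py – l – r.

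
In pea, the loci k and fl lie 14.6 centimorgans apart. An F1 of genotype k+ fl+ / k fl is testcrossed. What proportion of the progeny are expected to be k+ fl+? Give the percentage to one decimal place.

A map distance of 14.6 centimorgans corresponds to a recombination frequency of 0.146.
The F1 is k+ fl+ / k fl, so k+ fl+ is a parental gamete class with expected frequency (1 − r)/2 = 0.854/2 = 0.4270.
That is 0.4270 = 42.7% of the progeny.

42.7%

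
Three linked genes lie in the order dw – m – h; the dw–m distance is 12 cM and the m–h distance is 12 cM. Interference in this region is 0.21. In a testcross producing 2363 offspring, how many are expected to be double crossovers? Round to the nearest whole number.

Map distances give recombination frequencies of 0.120 and 0.120 for the two intervals.
With interference 0.21 (so coincidence = 0.79), expected double-crossover frequency = 0.120 × 0.120 × 0.79 = 0.01138.
Expected number = 0.01138 × 2363 = 26.88 ≈ 27.

27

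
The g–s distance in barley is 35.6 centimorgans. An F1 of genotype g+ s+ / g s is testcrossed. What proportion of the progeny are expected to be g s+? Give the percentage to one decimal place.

17.8%

A map distance of 35.6 centimorgans corresponds to a recombination frequency of 0.356.
The F1 is g+ s+ / g s, so g s+ is a recombinant gamete class with expected frequency r/2 = 0.356/2 = 0.1780.
That is 0.1780 = 17.8% of the progeny.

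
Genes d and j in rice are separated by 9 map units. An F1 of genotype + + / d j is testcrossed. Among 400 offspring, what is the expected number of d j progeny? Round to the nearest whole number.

182

A map distance of 9 map units corresponds to a recombination frequency of 0.090.
The F1 is + + / d j, so d j is a parental gamete class with expected frequency (1 − r)/2 = 0.910/2 = 0.4550.
Expected number = 0.4550 × 400 = 182.00 ≈ 182.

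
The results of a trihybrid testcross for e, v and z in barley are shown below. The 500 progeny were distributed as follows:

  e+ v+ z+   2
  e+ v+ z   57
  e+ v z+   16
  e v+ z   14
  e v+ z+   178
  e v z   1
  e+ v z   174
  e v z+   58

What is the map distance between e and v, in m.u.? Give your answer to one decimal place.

The two most frequent reciprocal classes, e+ v z and e v+ z+, are the parental types, so the F1 was e+ v z / e v+ z+.
The two rarest classes, e v z and e+ v+ z+, are the double crossovers. Comparing them with the parentals, only the e allele has switched, so e is the middle locus and the order is v – e – z.
Crossovers in the v–e interval produce the single-crossover classes e+ v+ z and e v z+ (57 + 58 = 115) plus the double crossovers (3).
RF(v–e) = (115 + 3) / 500 = 118/500 = 0.2360 → 23.6 m.u.

23.6 m.u.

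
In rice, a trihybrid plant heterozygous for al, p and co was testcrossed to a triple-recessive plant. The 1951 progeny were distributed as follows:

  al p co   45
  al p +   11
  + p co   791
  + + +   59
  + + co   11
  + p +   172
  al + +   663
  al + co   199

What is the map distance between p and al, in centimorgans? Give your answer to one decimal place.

6.5 centimorgans

The two most frequent reciprocal classes, al + + and + p co, are the parental types, so the F1 was al + + / + p co.
The two rarest classes, al p + and + + co, are the double crossovers. Comparing them with the parentals, only the p allele has switched, so p is the middle locus and the order is co – p – al.
Crossovers in the p–al interval produce the single-crossover classes + + + and al p co (59 + 45 = 104) plus the double crossovers (22).
RF(p–al) = (104 + 22) / 1951 = 126/1951 = 0.0646 → 6.5 centimorgans.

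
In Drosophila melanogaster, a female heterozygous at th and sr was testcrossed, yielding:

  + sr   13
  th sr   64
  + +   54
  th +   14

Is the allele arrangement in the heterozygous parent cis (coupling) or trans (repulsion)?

The two most frequent classes are + + (54) and th sr (64); these are the parental (non-recombinant) types.
So the F1 carried + + on one chromosome and th sr on the other — the recessive alleles are on the same chromosome (cis / coupling).

cis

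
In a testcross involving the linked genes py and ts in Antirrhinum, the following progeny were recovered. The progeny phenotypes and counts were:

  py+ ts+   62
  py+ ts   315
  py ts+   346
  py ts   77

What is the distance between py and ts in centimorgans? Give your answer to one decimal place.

17.4 centimorgans

The two most frequent classes, py+ ts (315) and py ts+ (346), are the parental types, so the F1 was py+ ts / py ts+.
The recombinant classes are py+ ts+ and py ts: 62 + 77 = 139.
Recombination frequency = 139/800 = 0.1737 ≈ 17.4%, i.e. 17.4 centimorgans.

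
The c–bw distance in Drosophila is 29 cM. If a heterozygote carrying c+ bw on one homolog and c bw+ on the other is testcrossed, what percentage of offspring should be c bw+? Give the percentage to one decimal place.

35.5%

A map distance of 29 cM corresponds to a recombination frequency of 0.290.
The F1 is c+ bw / c bw+, so c bw+ is a parental gamete class with expected frequency (1 − r)/2 = 0.710/2 = 0.3550.
That is 0.3550 = 35.5% of the progeny.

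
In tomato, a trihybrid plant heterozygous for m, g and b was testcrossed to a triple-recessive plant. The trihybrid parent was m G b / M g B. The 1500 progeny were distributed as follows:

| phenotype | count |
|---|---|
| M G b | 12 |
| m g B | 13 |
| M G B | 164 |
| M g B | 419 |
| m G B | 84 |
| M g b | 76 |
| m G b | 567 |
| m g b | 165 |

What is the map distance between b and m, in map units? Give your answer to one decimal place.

The two rarest classes, M G b and m g B, are the double crossovers. Comparing them with the parentals, only the m allele has switched, so m is the middle locus and the order is g – m – b.
Crossovers in the m–b interval produce the single-crossover classes m G B and M g b (84 + 76 = 160) plus the double crossovers (25).
RF(m–b) = (160 + 25) / 1500 = 185/1500 = 0.1233 → 12.3 map units.

12.3 map units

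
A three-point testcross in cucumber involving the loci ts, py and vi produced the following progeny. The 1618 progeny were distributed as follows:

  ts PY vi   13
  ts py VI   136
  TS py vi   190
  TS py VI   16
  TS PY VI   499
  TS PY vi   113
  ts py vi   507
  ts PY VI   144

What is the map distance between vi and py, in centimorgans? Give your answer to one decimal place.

17.2 centimorgans

The two most frequent reciprocal classes, TS PY VI and ts py vi, are the parental types, so the F1 was TS PY VI / ts py vi.
The two rarest classes, TS py VI and ts PY vi, are the double crossovers. Comparing them with the parentals, only the py allele has switched, so py is the middle locus and the order is vi – py – ts.
Crossovers in the vi–py interval produce the single-crossover classes TS PY vi and ts py VI (113 + 136 = 249) plus the double crossovers (29).
RF(vi–py) = (249 + 29) / 1618 = 278/1618 = 0.1718 → 17.2 centimorgans.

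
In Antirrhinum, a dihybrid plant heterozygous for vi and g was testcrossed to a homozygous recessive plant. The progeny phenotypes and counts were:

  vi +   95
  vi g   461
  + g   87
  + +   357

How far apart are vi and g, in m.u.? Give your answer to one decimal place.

The two most frequent classes, + + (357) and vi g (461), are the parental types, so the F1 was + + / vi g.
The recombinant classes are + g and vi +: 87 + 95 = 182.
Recombination frequency = 182/1000 = 0.1820 ≈ 18.2%, i.e. 18.2 m.u.

18.2 m.u.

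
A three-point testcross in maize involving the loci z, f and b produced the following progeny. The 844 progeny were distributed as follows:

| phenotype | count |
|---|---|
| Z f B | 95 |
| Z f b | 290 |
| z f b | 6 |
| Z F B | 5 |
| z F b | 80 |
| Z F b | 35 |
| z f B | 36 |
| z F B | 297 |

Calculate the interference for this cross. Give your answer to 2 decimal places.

The two most frequent reciprocal classes, z F B and Z f b, are the parental types, so the F1 was z F B / Z f b.
The two rarest classes, Z F B and z f b, are the double crossovers. Comparing them with the parentals, only the z allele has switched, so z is the middle locus and the order is f – z – b.
f–z: (71 + 11)/844 = 0.0972; z–b: (175 + 11)/844 = 0.2204.
Expected DCO frequency = 0.0972 × 0.2204 ≈ 0.02142; observed = 11/844 ≈ 0.01303.
Coefficient of coincidence = 0.01303/0.02142 ≈ 0.61; interference = 1 − 0.61 = 0.39.

0.39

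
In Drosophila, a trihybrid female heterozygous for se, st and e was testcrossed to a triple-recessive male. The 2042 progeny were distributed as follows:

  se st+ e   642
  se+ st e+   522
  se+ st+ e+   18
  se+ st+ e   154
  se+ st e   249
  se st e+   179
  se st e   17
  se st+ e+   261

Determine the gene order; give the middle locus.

st

The two most frequent reciprocal classes, se st+ e and se+ st e+, are the parental types, so the F1 was se st+ e / se+ st e+.
The two rarest classes, se st e and se+ st+ e+, are the double crossovers. Comparing them with the parentals, only the st allele has switched, so st is the middle locus and the order is se – st – e.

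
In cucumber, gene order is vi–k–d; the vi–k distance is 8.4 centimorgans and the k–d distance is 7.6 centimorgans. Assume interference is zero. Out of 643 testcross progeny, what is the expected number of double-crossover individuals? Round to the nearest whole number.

Map distances give recombination frequencies of 0.084 and 0.076 for the two intervals.
With no interference, expected double-crossover frequency = 0.084 × 0.076 = 0.00638.
Expected number = 0.00638 × 643 = 4.10 ≈ 4.

4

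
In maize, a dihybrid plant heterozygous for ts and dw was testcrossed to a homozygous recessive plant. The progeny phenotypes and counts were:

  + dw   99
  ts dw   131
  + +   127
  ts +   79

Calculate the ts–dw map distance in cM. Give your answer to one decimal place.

The two most frequent classes, + + (127) and ts dw (131), are the parental types, so the F1 was + + / ts dw.
The recombinant classes are + dw and ts +: 99 + 79 = 178.
Recombination frequency = 178/436 = 0.4083 ≈ 40.8%, i.e. 40.8 cM.

40.8 cM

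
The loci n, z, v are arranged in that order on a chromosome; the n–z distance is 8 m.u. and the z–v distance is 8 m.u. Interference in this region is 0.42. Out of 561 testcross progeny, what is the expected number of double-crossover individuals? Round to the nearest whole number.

2

Map distances give recombination frequencies of 0.080 and 0.080 for the two intervals.
With interference 0.42 (so coincidence = 0.58), expected double-crossover frequency = 0.080 × 0.080 × 0.58 = 0.00371.
Expected number = 0.00371 × 561 = 2.08 ≈ 2.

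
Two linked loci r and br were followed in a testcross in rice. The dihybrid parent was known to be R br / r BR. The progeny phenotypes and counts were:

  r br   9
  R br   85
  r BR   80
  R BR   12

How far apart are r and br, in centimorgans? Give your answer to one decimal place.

11.3 centimorgans

The recombinant classes are R BR and r br: 12 + 9 = 21.
Recombination frequency = 21/186 = 0.1129 ≈ 11.3%, i.e. 11.3 centimorgans.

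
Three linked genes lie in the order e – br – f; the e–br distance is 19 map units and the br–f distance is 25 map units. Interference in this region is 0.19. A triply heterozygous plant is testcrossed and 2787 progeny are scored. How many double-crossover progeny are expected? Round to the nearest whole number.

Map distances give recombination frequencies of 0.190 and 0.250 for the two intervals.
With interference 0.19 (so coincidence = 0.81), expected double-crossover frequency = 0.190 × 0.250 × 0.81 = 0.03848.
Expected number = 0.03848 × 2787 = 107.23 ≈ 107.

107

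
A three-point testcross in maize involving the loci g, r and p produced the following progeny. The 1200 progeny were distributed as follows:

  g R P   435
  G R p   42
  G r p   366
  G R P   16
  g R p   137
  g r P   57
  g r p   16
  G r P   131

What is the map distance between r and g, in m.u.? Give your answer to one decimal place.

10.9 m.u.

The two most frequent reciprocal classes, G r p and g R P, are the parental types, so the F1 was G r p / g R P.
The two rarest classes, g r p and G R P, are the double crossovers. Comparing them with the parentals, only the g allele has switched, so g is the middle locus and the order is r – g – p.
Crossovers in the r–g interval produce the single-crossover classes G R p and g r P (42 + 57 = 99) plus the double crossovers (32).
RF(r–g) = (99 + 32) / 1200 = 131/1200 = 0.1092 → 10.9 m.u.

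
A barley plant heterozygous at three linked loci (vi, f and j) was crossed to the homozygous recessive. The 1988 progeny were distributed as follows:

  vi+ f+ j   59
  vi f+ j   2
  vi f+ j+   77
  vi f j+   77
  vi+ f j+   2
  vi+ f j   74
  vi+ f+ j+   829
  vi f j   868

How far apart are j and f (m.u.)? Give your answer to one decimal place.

7.0 m.u.

The two most frequent reciprocal classes, vi+ f+ j+ and vi f j, are the parental types, so the F1 was vi+ f+ j+ / vi f j.
The two rarest classes, vi+ f j+ and vi f+ j, are the double crossovers. Comparing them with the parentals, only the f allele has switched, so f is the middle locus and the order is vi – f – j.
Crossovers in the f–j interval produce the single-crossover classes vi+ f+ j and vi f j+ (59 + 77 = 136) plus the double crossovers (4).
RF(f–j) = (136 + 4) / 1988 = 140/1988 = 0.0704 → 7.0 m.u.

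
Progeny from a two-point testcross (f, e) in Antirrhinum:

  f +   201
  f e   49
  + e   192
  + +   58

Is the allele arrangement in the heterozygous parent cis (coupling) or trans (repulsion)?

trans

The two most frequent classes are + e (192) and f + (201); these are the parental (non-recombinant) types.
So the F1 carried + e on one chromosome and f + on the other — the recessive alleles are on opposite chromosomes (trans / repulsion).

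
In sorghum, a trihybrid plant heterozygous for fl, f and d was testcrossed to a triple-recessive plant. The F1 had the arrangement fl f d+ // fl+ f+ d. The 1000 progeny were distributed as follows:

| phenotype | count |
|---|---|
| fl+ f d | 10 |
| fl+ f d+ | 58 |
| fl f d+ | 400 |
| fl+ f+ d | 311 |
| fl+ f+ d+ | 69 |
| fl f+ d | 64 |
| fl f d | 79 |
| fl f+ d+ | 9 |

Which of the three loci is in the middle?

The two rarest classes, fl f+ d+ and fl+ f d, are the double crossovers. Comparing them with the parentals, only the f allele has switched, so f is the middle locus and the order is d – f – fl.

f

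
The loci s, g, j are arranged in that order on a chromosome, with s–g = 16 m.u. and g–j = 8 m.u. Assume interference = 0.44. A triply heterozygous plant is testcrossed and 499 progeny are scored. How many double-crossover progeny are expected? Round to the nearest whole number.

Map distances give recombination frequencies of 0.160 and 0.080 for the two intervals.
With interference 0.44 (so coincidence = 0.56), expected double-crossover frequency = 0.160 × 0.080 × 0.56 = 0.00717.
Expected number = 0.00717 × 499 = 3.58 ≈ 4.

4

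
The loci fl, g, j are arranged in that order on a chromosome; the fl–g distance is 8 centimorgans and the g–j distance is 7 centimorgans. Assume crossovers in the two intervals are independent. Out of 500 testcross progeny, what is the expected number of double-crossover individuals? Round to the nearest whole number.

Map distances give recombination frequencies of 0.080 and 0.070 for the two intervals.
With no interference, expected double-crossover frequency = 0.080 × 0.070 = 0.00560.
Expected number = 0.00560 × 500 = 2.80 ≈ 3.

3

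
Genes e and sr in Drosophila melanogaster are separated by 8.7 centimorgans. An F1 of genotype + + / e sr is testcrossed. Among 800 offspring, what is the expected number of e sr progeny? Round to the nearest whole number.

365

A map distance of 8.7 centimorgans corresponds to a recombination frequency of 0.087.
The F1 is + + / e sr, so e sr is a parental gamete class with expected frequency (1 − r)/2 = 0.913/2 = 0.4565.
Expected number = 0.4565 × 800 = 365.20 ≈ 365.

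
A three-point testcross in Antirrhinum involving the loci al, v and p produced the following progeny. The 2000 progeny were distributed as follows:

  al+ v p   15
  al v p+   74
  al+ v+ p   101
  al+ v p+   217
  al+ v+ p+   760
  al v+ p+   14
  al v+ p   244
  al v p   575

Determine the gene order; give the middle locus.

The two most frequent reciprocal classes, al+ v+ p+ and al v p, are the parental types, so the F1 was al+ v+ p+ / al v p.
The two rarest classes, al v+ p+ and al+ v p, are the double crossovers. Comparing them with the parentals, only the al allele has switched, so al is the middle locus and the order is p – al – v.

al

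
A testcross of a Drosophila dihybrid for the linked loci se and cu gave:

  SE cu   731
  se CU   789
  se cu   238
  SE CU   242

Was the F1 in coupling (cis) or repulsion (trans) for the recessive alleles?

The two most frequent classes are SE cu (731) and se CU (789); these are the parental (non-recombinant) types.
So the F1 carried SE cu on one chromosome and se CU on the other — the recessive alleles are on opposite chromosomes (trans / repulsion).

trans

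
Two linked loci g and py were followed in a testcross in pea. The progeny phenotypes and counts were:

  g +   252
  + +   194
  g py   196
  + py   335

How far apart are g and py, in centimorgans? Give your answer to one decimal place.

The two most frequent classes, + py (335) and g + (252), are the parental types, so the F1 was + py / g +.
The recombinant classes are + + and g py: 194 + 196 = 390.
Recombination frequency = 390/977 = 0.3992 ≈ 39.9%, i.e. 39.9 centimorgans.

39.9 centimorgans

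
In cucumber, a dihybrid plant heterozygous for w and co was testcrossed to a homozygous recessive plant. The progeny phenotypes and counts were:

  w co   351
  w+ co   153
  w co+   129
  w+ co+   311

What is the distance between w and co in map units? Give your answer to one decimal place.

The two most frequent classes, w+ co+ (311) and w co (351), are the parental types, so the F1 was w+ co+ / w co.
The recombinant classes are w+ co and w co+: 153 + 129 = 282.
Recombination frequency = 282/944 = 0.2987 ≈ 29.9%, i.e. 29.9 map units.

29.9 map units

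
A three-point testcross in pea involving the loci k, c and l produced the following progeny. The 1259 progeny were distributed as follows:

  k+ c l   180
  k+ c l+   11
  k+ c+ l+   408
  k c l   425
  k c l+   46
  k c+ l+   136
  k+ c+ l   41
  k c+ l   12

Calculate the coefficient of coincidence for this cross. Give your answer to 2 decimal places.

0.78

The two most frequent reciprocal classes, k c l and k+ c+ l+, are the parental types, so the F1 was k c l / k+ c+ l+.
The two rarest classes, k c+ l and k+ c l+, are the double crossovers. Comparing them with the parentals, only the c allele has switched, so c is the middle locus and the order is l – c – k.
l–c: (87 + 23)/1259 = 0.0874; c–k: (316 + 23)/1259 = 0.2693.
Expected DCO frequency = 0.0874 × 0.2693 ≈ 0.02354; observed = 23/1259 ≈ 0.01827.
Coefficient of coincidence = 0.01827/0.02354 ≈ 0.78.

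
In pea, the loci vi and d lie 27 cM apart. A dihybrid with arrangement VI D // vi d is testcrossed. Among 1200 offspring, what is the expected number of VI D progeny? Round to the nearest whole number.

438

A map distance of 27 cM corresponds to a recombination frequency of 0.270.
The F1 is VI D / vi d, so VI D is a parental gamete class with expected frequency (1 − r)/2 = 0.730/2 = 0.3650.
Expected number = 0.3650 × 1200 = 438.00 ≈ 438.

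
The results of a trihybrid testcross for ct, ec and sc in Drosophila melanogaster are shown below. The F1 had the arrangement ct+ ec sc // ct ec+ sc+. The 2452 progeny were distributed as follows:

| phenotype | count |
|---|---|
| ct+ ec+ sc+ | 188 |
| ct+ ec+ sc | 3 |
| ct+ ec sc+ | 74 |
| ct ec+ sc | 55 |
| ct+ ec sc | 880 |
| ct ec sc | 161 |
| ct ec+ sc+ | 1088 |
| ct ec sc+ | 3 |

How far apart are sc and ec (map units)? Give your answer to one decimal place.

5.5 map units

The two rarest classes, ct+ ec+ sc and ct ec sc+, are the double crossovers. Comparing them with the parentals, only the ec allele has switched, so ec is the middle locus and the order is sc – ec – ct.
Crossovers in the sc–ec interval produce the single-crossover classes ct+ ec sc+ and ct ec+ sc (74 + 55 = 129) plus the double crossovers (6).
RF(sc–ec) = (129 + 6) / 2452 = 135/2452 = 0.0551 → 5.5 map units.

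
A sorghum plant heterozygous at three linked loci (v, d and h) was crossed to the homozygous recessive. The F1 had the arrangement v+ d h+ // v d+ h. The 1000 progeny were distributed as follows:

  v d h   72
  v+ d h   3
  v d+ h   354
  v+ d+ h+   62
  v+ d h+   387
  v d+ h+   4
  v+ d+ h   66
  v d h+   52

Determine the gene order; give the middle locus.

h

The two rarest classes, v+ d h and v d+ h+, are the double crossovers. Comparing them with the parentals, only the h allele has switched, so h is the middle locus and the order is v – h – d.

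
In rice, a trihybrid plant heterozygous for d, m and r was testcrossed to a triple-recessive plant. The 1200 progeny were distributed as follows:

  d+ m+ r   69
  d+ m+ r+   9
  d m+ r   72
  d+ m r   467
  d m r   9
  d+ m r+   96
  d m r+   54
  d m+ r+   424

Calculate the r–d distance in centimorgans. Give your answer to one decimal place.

15.5 centimorgans

The two most frequent reciprocal classes, d m+ r+ and d+ m r, are the parental types, so the F1 was d m+ r+ / d+ m r.
The two rarest classes, d+ m+ r+ and d m r, are the double crossovers. Comparing them with the parentals, only the d allele has switched, so d is the middle locus and the order is r – d – m.
Crossovers in the r–d interval produce the single-crossover classes d m+ r and d+ m r+ (72 + 96 = 168) plus the double crossovers (18).
RF(r–d) = (168 + 18) / 1200 = 186/1200 = 0.1550 → 15.5 centimorgans.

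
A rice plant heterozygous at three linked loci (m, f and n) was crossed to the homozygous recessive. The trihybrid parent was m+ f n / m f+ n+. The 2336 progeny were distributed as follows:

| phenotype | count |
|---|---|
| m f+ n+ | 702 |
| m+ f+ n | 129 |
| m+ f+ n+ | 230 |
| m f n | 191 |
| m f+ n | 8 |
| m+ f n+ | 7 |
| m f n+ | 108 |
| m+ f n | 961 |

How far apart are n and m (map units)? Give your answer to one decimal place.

18.7 map units

The two rarest classes, m+ f n+ and m f+ n, are the double crossovers. Comparing them with the parentals, only the n allele has switched, so n is the middle locus and the order is m – n – f.
Crossovers in the m–n interval produce the single-crossover classes m f n and m+ f+ n+ (191 + 230 = 421) plus the double crossovers (15).
RF(m–n) = (421 + 15) / 2336 = 436/2336 = 0.1866 → 18.7 map units.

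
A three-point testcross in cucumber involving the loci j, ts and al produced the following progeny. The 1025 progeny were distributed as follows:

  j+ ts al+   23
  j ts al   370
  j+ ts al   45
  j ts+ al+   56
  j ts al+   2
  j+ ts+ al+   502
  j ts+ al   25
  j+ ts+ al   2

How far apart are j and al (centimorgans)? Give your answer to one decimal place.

The two most frequent reciprocal classes, j ts al and j+ ts+ al+, are the parental types, so the F1 was j ts al / j+ ts+ al+.
The two rarest classes, j ts al+ and j+ ts+ al, are the double crossovers. Comparing them with the parentals, only the al allele has switched, so al is the middle locus and the order is j – al – ts.
Crossovers in the j–al interval produce the single-crossover classes j+ ts al and j ts+ al+ (45 + 56 = 101) plus the double crossovers (4).
RF(j–al) = (101 + 4) / 1025 = 105/1025 = 0.1024 → 10.2 centimorgans.

10.2 centimorgans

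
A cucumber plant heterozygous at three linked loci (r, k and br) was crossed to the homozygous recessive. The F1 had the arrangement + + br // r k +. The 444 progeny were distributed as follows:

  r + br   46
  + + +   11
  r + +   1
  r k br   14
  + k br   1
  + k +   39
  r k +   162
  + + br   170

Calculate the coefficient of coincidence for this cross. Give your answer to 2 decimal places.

The two rarest classes, + k br and r + +, are the double crossovers. Comparing them with the parentals, only the k allele has switched, so k is the middle locus and the order is r – k – br.
r–k: (85 + 2)/444 = 0.1959; k–br: (25 + 2)/444 = 0.0608.
Expected DCO frequency = 0.1959 × 0.0608 ≈ 0.01191; observed = 2/444 ≈ 0.00450.
Coefficient of coincidence = 0.00450/0.01191 ≈ 0.38.

0.38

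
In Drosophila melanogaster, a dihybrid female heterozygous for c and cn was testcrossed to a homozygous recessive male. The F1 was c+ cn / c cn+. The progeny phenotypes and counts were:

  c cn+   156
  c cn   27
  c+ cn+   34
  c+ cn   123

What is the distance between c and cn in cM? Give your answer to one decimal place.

17.9 cM

The recombinant classes are c+ cn+ and c cn: 34 + 27 = 61.
Recombination frequency = 61/340 = 0.1794 ≈ 17.9%, i.e. 17.9 cM.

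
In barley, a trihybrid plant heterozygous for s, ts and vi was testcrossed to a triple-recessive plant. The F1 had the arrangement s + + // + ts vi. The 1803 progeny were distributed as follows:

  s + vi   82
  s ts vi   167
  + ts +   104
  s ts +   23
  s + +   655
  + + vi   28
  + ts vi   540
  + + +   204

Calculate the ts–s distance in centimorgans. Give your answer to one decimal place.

23.4 centimorgans

The two rarest classes, s ts + and + + vi, are the double crossovers. Comparing them with the parentals, only the ts allele has switched, so ts is the middle locus and the order is s – ts – vi.
Crossovers in the s–ts interval produce the single-crossover classes + + + and s ts vi (204 + 167 = 371) plus the double crossovers (51).
RF(s–ts) = (371 + 51) / 1803 = 422/1803 = 0.2341 → 23.4 centimorgans.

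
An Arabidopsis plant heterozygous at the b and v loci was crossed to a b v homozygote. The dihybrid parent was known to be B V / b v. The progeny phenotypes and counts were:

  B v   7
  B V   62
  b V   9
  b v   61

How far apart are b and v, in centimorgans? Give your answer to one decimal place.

11.5 centimorgans

The recombinant classes are B v and b V: 7 + 9 = 16.
Recombination frequency = 16/139 = 0.1151 ≈ 11.5%, i.e. 11.5 centimorgans.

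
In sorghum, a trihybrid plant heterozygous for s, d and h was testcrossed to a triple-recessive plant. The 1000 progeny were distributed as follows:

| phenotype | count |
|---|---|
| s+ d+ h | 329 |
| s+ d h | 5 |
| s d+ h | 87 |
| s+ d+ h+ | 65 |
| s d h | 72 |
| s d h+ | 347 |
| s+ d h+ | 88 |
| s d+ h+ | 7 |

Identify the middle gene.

The two most frequent reciprocal classes, s d h+ and s+ d+ h, are the parental types, so the F1 was s d h+ / s+ d+ h.
The two rarest classes, s d+ h+ and s+ d h, are the double crossovers. Comparing them with the parentals, only the d allele has switched, so d is the middle locus and the order is h – d – s.

d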